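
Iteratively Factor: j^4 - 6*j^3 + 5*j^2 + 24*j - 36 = (j + 2)*(j^3 - 8*j^2 + 21*j - 18) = (j - 2)*(j + 2)*(j^2 - 6*j + 9) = (j - 3)*(j - 2)*(j + 2)*(j - 3)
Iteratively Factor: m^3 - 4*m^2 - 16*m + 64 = (m - 4)*(m^2 - 16) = (m - 4)*(m + 4)*(m - 4)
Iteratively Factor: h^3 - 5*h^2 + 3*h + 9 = (h - 3)*(h^2 - 2*h - 3) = (h - 3)*(h + 1)*(h - 3)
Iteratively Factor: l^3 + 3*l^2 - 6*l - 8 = (l + 4)*(l^2 - l - 2) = (l - 2)*(l + 4)*(l + 1)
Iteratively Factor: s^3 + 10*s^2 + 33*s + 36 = (s + 3)*(s^2 + 7*s + 12) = (s + 3)*(s + 4)*(s + 3)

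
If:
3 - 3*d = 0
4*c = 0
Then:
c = 0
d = 1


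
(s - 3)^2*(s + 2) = s^3 - 4*s^2 - 3*s + 18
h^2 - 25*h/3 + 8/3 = (h - 8)*(h - 1/3)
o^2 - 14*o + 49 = (o - 7)^2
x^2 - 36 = (x - 6)*(x + 6)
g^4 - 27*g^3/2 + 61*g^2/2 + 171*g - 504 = (g - 8)*(g - 6)*(g - 3)*(g + 7/2)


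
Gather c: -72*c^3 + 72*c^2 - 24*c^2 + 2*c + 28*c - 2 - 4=-72*c^3 + 48*c^2 + 30*c - 6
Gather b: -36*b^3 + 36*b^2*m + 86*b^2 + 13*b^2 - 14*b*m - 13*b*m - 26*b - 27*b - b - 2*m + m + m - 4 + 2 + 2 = -36*b^3 + b^2*(36*m + 99) + b*(-27*m - 54)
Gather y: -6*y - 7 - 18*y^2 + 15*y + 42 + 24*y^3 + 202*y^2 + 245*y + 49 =24*y^3 + 184*y^2 + 254*y + 84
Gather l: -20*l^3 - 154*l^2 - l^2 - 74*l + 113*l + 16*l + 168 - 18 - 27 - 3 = -20*l^3 - 155*l^2 + 55*l + 120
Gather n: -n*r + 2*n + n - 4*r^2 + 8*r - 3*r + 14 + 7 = n*(3 - r) - 4*r^2 + 5*r + 21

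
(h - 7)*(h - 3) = h^2 - 10*h + 21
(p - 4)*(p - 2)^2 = p^3 - 8*p^2 + 20*p - 16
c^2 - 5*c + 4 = (c - 4)*(c - 1)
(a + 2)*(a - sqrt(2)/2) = a^2 - sqrt(2)*a/2 + 2*a - sqrt(2)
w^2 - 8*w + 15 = (w - 5)*(w - 3)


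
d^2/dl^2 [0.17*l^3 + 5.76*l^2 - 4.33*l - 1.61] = 1.02*l + 11.52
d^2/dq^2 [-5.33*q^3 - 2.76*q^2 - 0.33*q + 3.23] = -31.98*q - 5.52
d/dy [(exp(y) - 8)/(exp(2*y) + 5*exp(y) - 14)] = (-(exp(y) - 8)*(2*exp(y) + 5) + exp(2*y) + 5*exp(y) - 14)*exp(y)/(exp(2*y) + 5*exp(y) - 14)^2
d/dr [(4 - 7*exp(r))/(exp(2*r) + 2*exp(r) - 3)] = (7*exp(2*r) - 8*exp(r) + 13)*exp(r)/(exp(4*r) + 4*exp(3*r) - 2*exp(2*r) - 12*exp(r) + 9)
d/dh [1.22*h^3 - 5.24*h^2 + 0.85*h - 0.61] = 3.66*h^2 - 10.48*h + 0.85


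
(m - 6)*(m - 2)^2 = m^3 - 10*m^2 + 28*m - 24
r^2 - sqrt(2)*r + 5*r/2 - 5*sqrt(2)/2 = (r + 5/2)*(r - sqrt(2))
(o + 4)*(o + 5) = o^2 + 9*o + 20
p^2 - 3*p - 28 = (p - 7)*(p + 4)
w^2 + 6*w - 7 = (w - 1)*(w + 7)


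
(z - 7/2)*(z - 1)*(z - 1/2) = z^3 - 5*z^2 + 23*z/4 - 7/4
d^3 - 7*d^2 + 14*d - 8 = (d - 4)*(d - 2)*(d - 1)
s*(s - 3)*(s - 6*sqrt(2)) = s^3 - 6*sqrt(2)*s^2 - 3*s^2 + 18*sqrt(2)*s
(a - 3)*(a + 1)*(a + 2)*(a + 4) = a^4 + 4*a^3 - 7*a^2 - 34*a - 24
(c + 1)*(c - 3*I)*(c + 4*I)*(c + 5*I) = c^4 + c^3 + 6*I*c^3 + 7*c^2 + 6*I*c^2 + 7*c + 60*I*c + 60*I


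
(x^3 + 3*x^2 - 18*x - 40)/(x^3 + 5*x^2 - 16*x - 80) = (x + 2)/(x + 4)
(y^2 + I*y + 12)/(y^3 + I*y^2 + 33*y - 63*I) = (y + 4*I)/(y^2 + 4*I*y + 21)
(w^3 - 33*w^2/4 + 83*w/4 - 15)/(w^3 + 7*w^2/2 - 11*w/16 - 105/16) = 4*(w^2 - 7*w + 12)/(4*w^2 + 19*w + 21)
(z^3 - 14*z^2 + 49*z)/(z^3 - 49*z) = (z - 7)/(z + 7)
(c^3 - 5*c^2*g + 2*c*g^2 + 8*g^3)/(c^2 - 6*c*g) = (c^3 - 5*c^2*g + 2*c*g^2 + 8*g^3)/(c*(c - 6*g))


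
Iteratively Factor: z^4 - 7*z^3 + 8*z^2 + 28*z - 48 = (z - 3)*(z^3 - 4*z^2 - 4*z + 16) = (z - 3)*(z + 2)*(z^2 - 6*z + 8) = (z - 3)*(z - 2)*(z + 2)*(z - 4)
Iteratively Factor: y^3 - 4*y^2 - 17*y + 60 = (y - 5)*(y^2 + y - 12) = (y - 5)*(y + 4)*(y - 3)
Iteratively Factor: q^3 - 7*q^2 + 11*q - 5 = (q - 5)*(q^2 - 2*q + 1) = (q - 5)*(q - 1)*(q - 1)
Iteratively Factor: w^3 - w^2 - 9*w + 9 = (w - 3)*(w^2 + 2*w - 3) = (w - 3)*(w + 3)*(w - 1)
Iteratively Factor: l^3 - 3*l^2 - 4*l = (l + 1)*(l^2 - 4*l) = (l - 4)*(l + 1)*(l)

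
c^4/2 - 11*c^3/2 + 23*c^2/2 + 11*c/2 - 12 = (c/2 + 1/2)*(c - 8)*(c - 3)*(c - 1)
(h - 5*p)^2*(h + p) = h^3 - 9*h^2*p + 15*h*p^2 + 25*p^3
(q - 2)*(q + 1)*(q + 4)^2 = q^4 + 7*q^3 + 6*q^2 - 32*q - 32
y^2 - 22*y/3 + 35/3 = (y - 5)*(y - 7/3)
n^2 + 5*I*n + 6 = (n - I)*(n + 6*I)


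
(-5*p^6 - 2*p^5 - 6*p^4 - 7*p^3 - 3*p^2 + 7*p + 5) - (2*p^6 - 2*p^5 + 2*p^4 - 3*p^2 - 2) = -7*p^6 - 8*p^4 - 7*p^3 + 7*p + 7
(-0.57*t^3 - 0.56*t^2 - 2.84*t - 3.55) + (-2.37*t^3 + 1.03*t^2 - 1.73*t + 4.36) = -2.94*t^3 + 0.47*t^2 - 4.57*t + 0.81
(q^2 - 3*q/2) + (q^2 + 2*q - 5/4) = 2*q^2 + q/2 - 5/4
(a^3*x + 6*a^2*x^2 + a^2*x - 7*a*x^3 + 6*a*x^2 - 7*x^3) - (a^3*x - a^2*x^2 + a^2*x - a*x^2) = 7*a^2*x^2 - 7*a*x^3 + 7*a*x^2 - 7*x^3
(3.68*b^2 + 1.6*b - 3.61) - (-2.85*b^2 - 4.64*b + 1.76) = 6.53*b^2 + 6.24*b - 5.37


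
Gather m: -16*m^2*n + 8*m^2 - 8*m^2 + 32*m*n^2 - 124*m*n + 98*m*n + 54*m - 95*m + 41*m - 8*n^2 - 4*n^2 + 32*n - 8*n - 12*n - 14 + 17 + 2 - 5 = -16*m^2*n + m*(32*n^2 - 26*n) - 12*n^2 + 12*n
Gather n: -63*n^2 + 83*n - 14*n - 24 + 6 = -63*n^2 + 69*n - 18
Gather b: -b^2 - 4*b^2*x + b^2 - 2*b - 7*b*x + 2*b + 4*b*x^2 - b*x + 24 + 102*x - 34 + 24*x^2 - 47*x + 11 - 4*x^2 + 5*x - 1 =-4*b^2*x + b*(4*x^2 - 8*x) + 20*x^2 + 60*x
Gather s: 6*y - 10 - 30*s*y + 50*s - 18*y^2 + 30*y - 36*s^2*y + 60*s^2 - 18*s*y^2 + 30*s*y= s^2*(60 - 36*y) + s*(50 - 18*y^2) - 18*y^2 + 36*y - 10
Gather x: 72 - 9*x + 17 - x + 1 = 90 - 10*x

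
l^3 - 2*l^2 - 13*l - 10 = (l - 5)*(l + 1)*(l + 2)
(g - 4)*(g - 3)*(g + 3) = g^3 - 4*g^2 - 9*g + 36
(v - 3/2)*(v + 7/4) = v^2 + v/4 - 21/8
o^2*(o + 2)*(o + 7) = o^4 + 9*o^3 + 14*o^2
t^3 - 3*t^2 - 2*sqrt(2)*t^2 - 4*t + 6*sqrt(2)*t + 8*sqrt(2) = (t - 4)*(t + 1)*(t - 2*sqrt(2))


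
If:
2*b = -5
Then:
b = -5/2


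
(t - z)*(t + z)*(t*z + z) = t^3*z + t^2*z - t*z^3 - z^3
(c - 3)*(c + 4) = c^2 + c - 12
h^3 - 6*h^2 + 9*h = h*(h - 3)^2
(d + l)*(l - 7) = d*l - 7*d + l^2 - 7*l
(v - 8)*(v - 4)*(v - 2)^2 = v^4 - 16*v^3 + 84*v^2 - 176*v + 128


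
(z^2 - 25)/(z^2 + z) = (z^2 - 25)/(z*(z + 1))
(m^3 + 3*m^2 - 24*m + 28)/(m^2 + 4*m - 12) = (m^2 + 5*m - 14)/(m + 6)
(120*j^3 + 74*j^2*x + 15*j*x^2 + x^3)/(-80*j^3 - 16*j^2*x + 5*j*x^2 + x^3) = (6*j + x)/(-4*j + x)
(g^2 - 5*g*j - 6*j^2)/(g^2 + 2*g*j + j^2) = (g - 6*j)/(g + j)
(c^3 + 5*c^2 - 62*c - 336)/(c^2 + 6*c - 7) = (c^2 - 2*c - 48)/(c - 1)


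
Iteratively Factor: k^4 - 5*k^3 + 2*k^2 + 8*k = (k - 2)*(k^3 - 3*k^2 - 4*k) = (k - 4)*(k - 2)*(k^2 + k) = (k - 4)*(k - 2)*(k + 1)*(k)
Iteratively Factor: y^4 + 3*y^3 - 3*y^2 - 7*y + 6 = (y - 1)*(y^3 + 4*y^2 + y - 6) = (y - 1)*(y + 3)*(y^2 + y - 2) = (y - 1)*(y + 2)*(y + 3)*(y - 1)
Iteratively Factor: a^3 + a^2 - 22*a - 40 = (a + 2)*(a^2 - a - 20) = (a + 2)*(a + 4)*(a - 5)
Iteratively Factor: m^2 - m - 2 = (m - 2)*(m + 1)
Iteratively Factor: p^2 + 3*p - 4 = (p + 4)*(p - 1)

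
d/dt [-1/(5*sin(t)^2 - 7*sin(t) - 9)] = (10*sin(t) - 7)*cos(t)/(-5*sin(t)^2 + 7*sin(t) + 9)^2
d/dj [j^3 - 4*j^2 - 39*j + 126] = 3*j^2 - 8*j - 39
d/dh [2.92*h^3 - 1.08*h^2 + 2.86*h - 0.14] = 8.76*h^2 - 2.16*h + 2.86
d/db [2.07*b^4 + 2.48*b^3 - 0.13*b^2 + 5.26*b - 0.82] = 8.28*b^3 + 7.44*b^2 - 0.26*b + 5.26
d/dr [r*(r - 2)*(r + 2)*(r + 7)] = 4*r^3 + 21*r^2 - 8*r - 28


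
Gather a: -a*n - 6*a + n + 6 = a*(-n - 6) + n + 6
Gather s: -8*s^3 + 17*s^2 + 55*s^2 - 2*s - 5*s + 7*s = -8*s^3 + 72*s^2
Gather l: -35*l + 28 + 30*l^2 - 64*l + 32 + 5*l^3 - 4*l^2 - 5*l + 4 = 5*l^3 + 26*l^2 - 104*l + 64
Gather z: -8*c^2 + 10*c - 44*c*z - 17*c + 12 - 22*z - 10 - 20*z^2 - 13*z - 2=-8*c^2 - 7*c - 20*z^2 + z*(-44*c - 35)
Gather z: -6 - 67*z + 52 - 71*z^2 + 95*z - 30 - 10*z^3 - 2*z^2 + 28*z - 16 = -10*z^3 - 73*z^2 + 56*z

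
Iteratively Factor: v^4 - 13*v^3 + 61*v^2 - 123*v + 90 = (v - 3)*(v^3 - 10*v^2 + 31*v - 30) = (v - 3)*(v - 2)*(v^2 - 8*v + 15) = (v - 5)*(v - 3)*(v - 2)*(v - 3)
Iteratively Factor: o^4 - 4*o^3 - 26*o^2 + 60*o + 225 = (o - 5)*(o^3 + o^2 - 21*o - 45) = (o - 5)*(o + 3)*(o^2 - 2*o - 15) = (o - 5)^2*(o + 3)*(o + 3)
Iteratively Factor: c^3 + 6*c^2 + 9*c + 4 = (c + 4)*(c^2 + 2*c + 1) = (c + 1)*(c + 4)*(c + 1)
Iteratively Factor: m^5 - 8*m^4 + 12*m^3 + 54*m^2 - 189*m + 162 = (m - 3)*(m^4 - 5*m^3 - 3*m^2 + 45*m - 54) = (m - 3)*(m - 2)*(m^3 - 3*m^2 - 9*m + 27) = (m - 3)^2*(m - 2)*(m^2 - 9) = (m - 3)^2*(m - 2)*(m + 3)*(m - 3)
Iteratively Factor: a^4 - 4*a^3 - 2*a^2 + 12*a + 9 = (a - 3)*(a^3 - a^2 - 5*a - 3) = (a - 3)^2*(a^2 + 2*a + 1) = (a - 3)^2*(a + 1)*(a + 1)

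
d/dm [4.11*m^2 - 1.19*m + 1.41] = 8.22*m - 1.19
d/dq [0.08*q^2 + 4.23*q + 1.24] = 0.16*q + 4.23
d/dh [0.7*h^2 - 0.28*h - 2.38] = 1.4*h - 0.28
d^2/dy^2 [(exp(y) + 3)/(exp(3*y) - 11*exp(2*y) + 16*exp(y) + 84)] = (4*exp(6*y) - 6*exp(5*y) - 306*exp(4*y) + 632*exp(3*y) + 1692*exp(2*y) + 10512*exp(y) + 3024)*exp(y)/(exp(9*y) - 33*exp(8*y) + 411*exp(7*y) - 2135*exp(6*y) + 1032*exp(5*y) + 30108*exp(4*y) - 63440*exp(3*y) - 168336*exp(2*y) + 338688*exp(y) + 592704)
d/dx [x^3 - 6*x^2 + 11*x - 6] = 3*x^2 - 12*x + 11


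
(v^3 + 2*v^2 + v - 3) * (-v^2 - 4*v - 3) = -v^5 - 6*v^4 - 12*v^3 - 7*v^2 + 9*v + 9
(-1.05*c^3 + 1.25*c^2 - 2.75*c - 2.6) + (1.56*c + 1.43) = -1.05*c^3 + 1.25*c^2 - 1.19*c - 1.17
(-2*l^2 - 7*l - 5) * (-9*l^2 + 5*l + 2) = 18*l^4 + 53*l^3 + 6*l^2 - 39*l - 10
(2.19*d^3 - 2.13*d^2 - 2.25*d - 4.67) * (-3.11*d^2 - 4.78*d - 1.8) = -6.8109*d^5 - 3.8439*d^4 + 13.2369*d^3 + 29.1127*d^2 + 26.3726*d + 8.406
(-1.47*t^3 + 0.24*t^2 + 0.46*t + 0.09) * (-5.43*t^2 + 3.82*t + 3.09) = 7.9821*t^5 - 6.9186*t^4 - 6.1233*t^3 + 2.0101*t^2 + 1.7652*t + 0.2781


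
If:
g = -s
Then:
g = -s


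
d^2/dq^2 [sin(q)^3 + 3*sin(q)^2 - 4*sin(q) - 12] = -9*sin(q)^3 - 12*sin(q)^2 + 10*sin(q) + 6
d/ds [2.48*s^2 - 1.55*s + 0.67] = 4.96*s - 1.55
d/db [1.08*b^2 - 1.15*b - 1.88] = 2.16*b - 1.15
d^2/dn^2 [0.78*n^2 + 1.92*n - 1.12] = 1.56000000000000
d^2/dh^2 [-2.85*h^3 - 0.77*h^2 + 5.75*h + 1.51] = -17.1*h - 1.54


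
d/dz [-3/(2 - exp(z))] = -3*exp(z)/(exp(z) - 2)^2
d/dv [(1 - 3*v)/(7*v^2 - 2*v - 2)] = (21*v^2 - 14*v + 8)/(49*v^4 - 28*v^3 - 24*v^2 + 8*v + 4)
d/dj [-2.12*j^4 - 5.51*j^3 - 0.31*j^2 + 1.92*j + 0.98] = -8.48*j^3 - 16.53*j^2 - 0.62*j + 1.92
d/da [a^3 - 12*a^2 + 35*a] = 3*a^2 - 24*a + 35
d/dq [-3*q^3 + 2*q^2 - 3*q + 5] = -9*q^2 + 4*q - 3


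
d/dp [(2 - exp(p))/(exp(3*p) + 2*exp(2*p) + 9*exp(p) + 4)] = ((exp(p) - 2)*(3*exp(2*p) + 4*exp(p) + 9) - exp(3*p) - 2*exp(2*p) - 9*exp(p) - 4)*exp(p)/(exp(3*p) + 2*exp(2*p) + 9*exp(p) + 4)^2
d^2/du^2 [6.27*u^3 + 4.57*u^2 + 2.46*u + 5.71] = 37.62*u + 9.14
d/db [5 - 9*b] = -9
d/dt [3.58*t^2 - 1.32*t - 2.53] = 7.16*t - 1.32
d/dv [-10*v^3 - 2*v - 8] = -30*v^2 - 2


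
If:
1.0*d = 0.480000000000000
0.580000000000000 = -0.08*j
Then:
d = 0.48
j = -7.25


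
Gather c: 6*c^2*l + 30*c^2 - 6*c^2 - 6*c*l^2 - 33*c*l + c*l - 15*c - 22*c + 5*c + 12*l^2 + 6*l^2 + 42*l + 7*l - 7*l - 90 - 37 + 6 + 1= c^2*(6*l + 24) + c*(-6*l^2 - 32*l - 32) + 18*l^2 + 42*l - 120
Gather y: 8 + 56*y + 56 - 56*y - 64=0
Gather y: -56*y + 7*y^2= 7*y^2 - 56*y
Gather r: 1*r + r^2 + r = r^2 + 2*r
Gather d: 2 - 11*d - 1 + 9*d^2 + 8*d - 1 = 9*d^2 - 3*d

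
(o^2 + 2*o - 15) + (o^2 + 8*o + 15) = 2*o^2 + 10*o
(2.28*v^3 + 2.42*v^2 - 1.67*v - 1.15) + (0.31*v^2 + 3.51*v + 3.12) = 2.28*v^3 + 2.73*v^2 + 1.84*v + 1.97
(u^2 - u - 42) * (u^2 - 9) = u^4 - u^3 - 51*u^2 + 9*u + 378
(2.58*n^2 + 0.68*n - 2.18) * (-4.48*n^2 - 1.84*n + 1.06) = -11.5584*n^4 - 7.7936*n^3 + 11.25*n^2 + 4.732*n - 2.3108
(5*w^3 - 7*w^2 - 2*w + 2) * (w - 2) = 5*w^4 - 17*w^3 + 12*w^2 + 6*w - 4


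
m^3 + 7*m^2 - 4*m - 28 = (m - 2)*(m + 2)*(m + 7)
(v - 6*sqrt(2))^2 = v^2 - 12*sqrt(2)*v + 72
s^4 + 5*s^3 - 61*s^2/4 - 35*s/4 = s*(s - 5/2)*(s + 1/2)*(s + 7)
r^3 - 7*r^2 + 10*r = r*(r - 5)*(r - 2)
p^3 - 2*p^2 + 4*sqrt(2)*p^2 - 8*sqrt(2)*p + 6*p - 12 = (p - 2)*(p + sqrt(2))*(p + 3*sqrt(2))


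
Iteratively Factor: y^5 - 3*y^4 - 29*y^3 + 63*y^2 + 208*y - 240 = (y - 5)*(y^4 + 2*y^3 - 19*y^2 - 32*y + 48) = (y - 5)*(y + 3)*(y^3 - y^2 - 16*y + 16) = (y - 5)*(y - 1)*(y + 3)*(y^2 - 16) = (y - 5)*(y - 4)*(y - 1)*(y + 3)*(y + 4)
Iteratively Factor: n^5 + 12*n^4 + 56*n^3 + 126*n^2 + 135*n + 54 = (n + 3)*(n^4 + 9*n^3 + 29*n^2 + 39*n + 18) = (n + 1)*(n + 3)*(n^3 + 8*n^2 + 21*n + 18) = (n + 1)*(n + 3)^2*(n^2 + 5*n + 6) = (n + 1)*(n + 3)^3*(n + 2)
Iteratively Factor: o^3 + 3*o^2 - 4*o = (o)*(o^2 + 3*o - 4) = o*(o - 1)*(o + 4)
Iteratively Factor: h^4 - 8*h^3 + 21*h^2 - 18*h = (h - 3)*(h^3 - 5*h^2 + 6*h) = (h - 3)^2*(h^2 - 2*h) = (h - 3)^2*(h - 2)*(h)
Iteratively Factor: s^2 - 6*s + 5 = (s - 1)*(s - 5)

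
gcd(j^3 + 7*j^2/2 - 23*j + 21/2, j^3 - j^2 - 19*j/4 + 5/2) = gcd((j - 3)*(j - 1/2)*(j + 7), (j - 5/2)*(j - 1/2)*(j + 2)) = j - 1/2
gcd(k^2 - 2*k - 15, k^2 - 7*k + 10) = k - 5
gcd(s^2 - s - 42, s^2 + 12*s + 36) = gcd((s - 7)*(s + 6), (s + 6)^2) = s + 6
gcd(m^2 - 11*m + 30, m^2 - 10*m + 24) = m - 6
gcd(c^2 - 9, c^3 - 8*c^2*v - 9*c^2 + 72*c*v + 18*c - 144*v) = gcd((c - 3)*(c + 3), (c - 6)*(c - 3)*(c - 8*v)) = c - 3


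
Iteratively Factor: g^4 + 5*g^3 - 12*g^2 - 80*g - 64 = (g - 4)*(g^3 + 9*g^2 + 24*g + 16) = (g - 4)*(g + 4)*(g^2 + 5*g + 4) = (g - 4)*(g + 1)*(g + 4)*(g + 4)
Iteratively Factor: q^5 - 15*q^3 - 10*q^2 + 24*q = (q - 4)*(q^4 + 4*q^3 + q^2 - 6*q) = (q - 4)*(q - 1)*(q^3 + 5*q^2 + 6*q) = (q - 4)*(q - 1)*(q + 3)*(q^2 + 2*q) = q*(q - 4)*(q - 1)*(q + 3)*(q + 2)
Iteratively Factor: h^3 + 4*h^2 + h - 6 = (h - 1)*(h^2 + 5*h + 6) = (h - 1)*(h + 3)*(h + 2)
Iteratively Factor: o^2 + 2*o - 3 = (o - 1)*(o + 3)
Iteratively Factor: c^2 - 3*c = (c)*(c - 3)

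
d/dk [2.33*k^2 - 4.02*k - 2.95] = 4.66*k - 4.02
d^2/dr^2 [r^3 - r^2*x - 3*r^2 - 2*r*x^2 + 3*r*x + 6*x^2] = 6*r - 2*x - 6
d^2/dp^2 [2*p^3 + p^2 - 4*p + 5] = 12*p + 2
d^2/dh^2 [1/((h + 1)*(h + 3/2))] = 4*(4*(h + 1)^2 + 2*(h + 1)*(2*h + 3) + (2*h + 3)^2)/((h + 1)^3*(2*h + 3)^3)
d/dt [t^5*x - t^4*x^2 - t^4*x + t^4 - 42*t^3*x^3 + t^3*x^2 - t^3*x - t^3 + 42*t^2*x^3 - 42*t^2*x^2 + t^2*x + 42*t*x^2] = 5*t^4*x - 4*t^3*x^2 - 4*t^3*x + 4*t^3 - 126*t^2*x^3 + 3*t^2*x^2 - 3*t^2*x - 3*t^2 + 84*t*x^3 - 84*t*x^2 + 2*t*x + 42*x^2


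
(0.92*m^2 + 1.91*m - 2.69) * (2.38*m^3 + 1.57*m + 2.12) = 2.1896*m^5 + 4.5458*m^4 - 4.9578*m^3 + 4.9491*m^2 - 0.1741*m - 5.7028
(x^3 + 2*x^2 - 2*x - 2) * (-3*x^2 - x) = -3*x^5 - 7*x^4 + 4*x^3 + 8*x^2 + 2*x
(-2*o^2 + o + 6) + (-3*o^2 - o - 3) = 3 - 5*o^2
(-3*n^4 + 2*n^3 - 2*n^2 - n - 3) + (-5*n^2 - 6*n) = -3*n^4 + 2*n^3 - 7*n^2 - 7*n - 3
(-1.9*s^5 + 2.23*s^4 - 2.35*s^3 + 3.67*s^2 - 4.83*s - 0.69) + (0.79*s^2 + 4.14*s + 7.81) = -1.9*s^5 + 2.23*s^4 - 2.35*s^3 + 4.46*s^2 - 0.69*s + 7.12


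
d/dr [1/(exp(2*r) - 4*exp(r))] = 2*(2 - exp(r))*exp(-r)/(exp(r) - 4)^2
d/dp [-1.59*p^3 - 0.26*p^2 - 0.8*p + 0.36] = -4.77*p^2 - 0.52*p - 0.8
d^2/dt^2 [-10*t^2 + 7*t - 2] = -20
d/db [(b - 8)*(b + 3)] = 2*b - 5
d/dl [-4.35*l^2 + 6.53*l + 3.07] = 6.53 - 8.7*l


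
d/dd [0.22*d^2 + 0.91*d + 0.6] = 0.44*d + 0.91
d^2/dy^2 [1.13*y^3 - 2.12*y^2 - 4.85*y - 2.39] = 6.78*y - 4.24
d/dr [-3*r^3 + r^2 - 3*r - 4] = -9*r^2 + 2*r - 3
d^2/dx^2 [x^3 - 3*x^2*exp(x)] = -3*x^2*exp(x) - 12*x*exp(x) + 6*x - 6*exp(x)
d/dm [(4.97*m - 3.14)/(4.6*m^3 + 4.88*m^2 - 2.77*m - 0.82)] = (-45.724*m^3 + 19.0784*m^2 + 30.6464*m - 12.7732)/(21.16*m^6 + 44.896*m^5 - 1.6696*m^4 - 34.5792*m^3 - 0.330299999999999*m^2 + 4.5428*m + 0.6724)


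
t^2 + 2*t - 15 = (t - 3)*(t + 5)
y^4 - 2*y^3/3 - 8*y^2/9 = y^2*(y - 4/3)*(y + 2/3)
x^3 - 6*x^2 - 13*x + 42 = (x - 7)*(x - 2)*(x + 3)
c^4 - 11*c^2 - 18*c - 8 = (c - 4)*(c + 1)^2*(c + 2)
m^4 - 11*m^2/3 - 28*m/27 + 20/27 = (m - 2)*(m - 1/3)*(m + 2/3)*(m + 5/3)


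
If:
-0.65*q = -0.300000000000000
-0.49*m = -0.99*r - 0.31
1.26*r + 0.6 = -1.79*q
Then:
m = -1.65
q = 0.46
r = -1.13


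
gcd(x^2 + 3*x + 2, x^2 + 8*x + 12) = x + 2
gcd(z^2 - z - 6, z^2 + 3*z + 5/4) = 1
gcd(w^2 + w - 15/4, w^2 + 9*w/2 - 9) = w - 3/2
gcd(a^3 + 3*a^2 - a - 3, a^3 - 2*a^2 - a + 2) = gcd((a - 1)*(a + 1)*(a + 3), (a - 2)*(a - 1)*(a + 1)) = a^2 - 1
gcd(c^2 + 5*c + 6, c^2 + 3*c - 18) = 1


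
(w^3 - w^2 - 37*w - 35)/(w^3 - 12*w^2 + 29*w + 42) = (w + 5)/(w - 6)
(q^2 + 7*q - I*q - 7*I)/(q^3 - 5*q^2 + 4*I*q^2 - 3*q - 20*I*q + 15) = (q^2 + q*(7 - I) - 7*I)/(q^3 + q^2*(-5 + 4*I) - q*(3 + 20*I) + 15)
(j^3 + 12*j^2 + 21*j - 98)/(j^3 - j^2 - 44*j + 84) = (j + 7)/(j - 6)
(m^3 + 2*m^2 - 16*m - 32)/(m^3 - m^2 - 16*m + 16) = (m + 2)/(m - 1)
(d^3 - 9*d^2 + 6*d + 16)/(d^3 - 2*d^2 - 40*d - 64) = (d^2 - d - 2)/(d^2 + 6*d + 8)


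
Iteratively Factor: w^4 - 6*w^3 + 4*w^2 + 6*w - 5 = (w + 1)*(w^3 - 7*w^2 + 11*w - 5) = (w - 1)*(w + 1)*(w^2 - 6*w + 5) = (w - 1)^2*(w + 1)*(w - 5)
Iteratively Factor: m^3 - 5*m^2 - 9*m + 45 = (m + 3)*(m^2 - 8*m + 15) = (m - 3)*(m + 3)*(m - 5)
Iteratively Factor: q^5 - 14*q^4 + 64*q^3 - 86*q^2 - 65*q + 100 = (q - 5)*(q^4 - 9*q^3 + 19*q^2 + 9*q - 20) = (q - 5)^2*(q^3 - 4*q^2 - q + 4) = (q - 5)^2*(q - 4)*(q^2 - 1) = (q - 5)^2*(q - 4)*(q + 1)*(q - 1)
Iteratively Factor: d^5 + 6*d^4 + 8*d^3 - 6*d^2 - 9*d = (d - 1)*(d^4 + 7*d^3 + 15*d^2 + 9*d) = (d - 1)*(d + 3)*(d^3 + 4*d^2 + 3*d) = d*(d - 1)*(d + 3)*(d^2 + 4*d + 3) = d*(d - 1)*(d + 1)*(d + 3)*(d + 3)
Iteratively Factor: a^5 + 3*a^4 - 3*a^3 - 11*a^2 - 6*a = (a - 2)*(a^4 + 5*a^3 + 7*a^2 + 3*a) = (a - 2)*(a + 1)*(a^3 + 4*a^2 + 3*a) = a*(a - 2)*(a + 1)*(a^2 + 4*a + 3) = a*(a - 2)*(a + 1)*(a + 3)*(a + 1)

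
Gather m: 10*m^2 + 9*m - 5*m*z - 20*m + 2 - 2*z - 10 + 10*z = 10*m^2 + m*(-5*z - 11) + 8*z - 8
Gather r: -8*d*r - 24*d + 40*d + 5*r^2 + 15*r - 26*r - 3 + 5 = 16*d + 5*r^2 + r*(-8*d - 11) + 2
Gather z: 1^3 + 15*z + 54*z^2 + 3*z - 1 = 54*z^2 + 18*z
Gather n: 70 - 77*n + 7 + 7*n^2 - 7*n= 7*n^2 - 84*n + 77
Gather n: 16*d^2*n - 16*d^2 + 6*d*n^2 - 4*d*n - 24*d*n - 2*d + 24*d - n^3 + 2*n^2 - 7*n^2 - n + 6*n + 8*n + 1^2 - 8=-16*d^2 + 22*d - n^3 + n^2*(6*d - 5) + n*(16*d^2 - 28*d + 13) - 7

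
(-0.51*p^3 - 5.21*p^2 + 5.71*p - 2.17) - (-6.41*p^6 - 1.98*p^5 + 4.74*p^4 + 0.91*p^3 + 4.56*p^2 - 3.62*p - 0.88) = 6.41*p^6 + 1.98*p^5 - 4.74*p^4 - 1.42*p^3 - 9.77*p^2 + 9.33*p - 1.29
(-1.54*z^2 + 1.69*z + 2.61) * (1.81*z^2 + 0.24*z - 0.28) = -2.7874*z^4 + 2.6893*z^3 + 5.5609*z^2 + 0.1532*z - 0.7308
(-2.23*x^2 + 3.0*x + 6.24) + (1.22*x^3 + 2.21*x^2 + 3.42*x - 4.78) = 1.22*x^3 - 0.02*x^2 + 6.42*x + 1.46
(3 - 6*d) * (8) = 24 - 48*d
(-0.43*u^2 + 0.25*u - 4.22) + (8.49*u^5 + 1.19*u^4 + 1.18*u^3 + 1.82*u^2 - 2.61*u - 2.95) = 8.49*u^5 + 1.19*u^4 + 1.18*u^3 + 1.39*u^2 - 2.36*u - 7.17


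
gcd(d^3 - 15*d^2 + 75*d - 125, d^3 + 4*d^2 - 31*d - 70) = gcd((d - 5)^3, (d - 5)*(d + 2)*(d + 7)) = d - 5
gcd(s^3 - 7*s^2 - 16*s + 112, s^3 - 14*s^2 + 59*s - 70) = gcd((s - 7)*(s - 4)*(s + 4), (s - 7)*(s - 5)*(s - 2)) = s - 7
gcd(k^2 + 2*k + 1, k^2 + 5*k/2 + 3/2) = k + 1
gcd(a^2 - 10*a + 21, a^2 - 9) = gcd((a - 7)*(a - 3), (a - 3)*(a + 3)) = a - 3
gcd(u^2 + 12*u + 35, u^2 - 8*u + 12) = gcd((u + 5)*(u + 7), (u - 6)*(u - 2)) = 1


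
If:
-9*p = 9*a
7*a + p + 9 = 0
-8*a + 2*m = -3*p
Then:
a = -3/2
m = -33/4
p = 3/2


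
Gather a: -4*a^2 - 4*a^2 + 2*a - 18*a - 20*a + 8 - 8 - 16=-8*a^2 - 36*a - 16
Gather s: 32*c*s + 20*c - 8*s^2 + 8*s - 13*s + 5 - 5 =20*c - 8*s^2 + s*(32*c - 5)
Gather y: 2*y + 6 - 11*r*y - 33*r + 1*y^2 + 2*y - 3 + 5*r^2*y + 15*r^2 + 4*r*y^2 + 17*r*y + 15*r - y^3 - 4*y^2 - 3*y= 15*r^2 - 18*r - y^3 + y^2*(4*r - 3) + y*(5*r^2 + 6*r + 1) + 3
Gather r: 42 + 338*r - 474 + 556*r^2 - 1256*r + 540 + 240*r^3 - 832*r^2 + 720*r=240*r^3 - 276*r^2 - 198*r + 108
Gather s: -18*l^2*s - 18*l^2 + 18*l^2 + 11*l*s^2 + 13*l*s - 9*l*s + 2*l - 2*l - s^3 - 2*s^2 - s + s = -s^3 + s^2*(11*l - 2) + s*(-18*l^2 + 4*l)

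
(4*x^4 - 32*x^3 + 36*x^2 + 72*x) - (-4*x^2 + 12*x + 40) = 4*x^4 - 32*x^3 + 40*x^2 + 60*x - 40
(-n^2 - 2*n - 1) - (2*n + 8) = -n^2 - 4*n - 9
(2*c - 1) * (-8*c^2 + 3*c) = -16*c^3 + 14*c^2 - 3*c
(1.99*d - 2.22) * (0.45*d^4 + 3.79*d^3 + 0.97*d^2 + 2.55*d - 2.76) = 0.8955*d^5 + 6.5431*d^4 - 6.4835*d^3 + 2.9211*d^2 - 11.1534*d + 6.1272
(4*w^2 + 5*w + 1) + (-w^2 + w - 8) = 3*w^2 + 6*w - 7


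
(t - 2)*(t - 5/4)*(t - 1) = t^3 - 17*t^2/4 + 23*t/4 - 5/2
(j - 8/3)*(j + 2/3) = j^2 - 2*j - 16/9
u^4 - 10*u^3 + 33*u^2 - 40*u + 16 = (u - 4)^2*(u - 1)^2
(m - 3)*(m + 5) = m^2 + 2*m - 15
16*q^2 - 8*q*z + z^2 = (-4*q + z)^2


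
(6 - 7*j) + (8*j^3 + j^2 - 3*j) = 8*j^3 + j^2 - 10*j + 6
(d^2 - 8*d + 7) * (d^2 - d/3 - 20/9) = d^4 - 25*d^3/3 + 67*d^2/9 + 139*d/9 - 140/9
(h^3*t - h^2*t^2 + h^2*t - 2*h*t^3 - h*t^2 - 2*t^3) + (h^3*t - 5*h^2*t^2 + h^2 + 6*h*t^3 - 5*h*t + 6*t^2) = 2*h^3*t - 6*h^2*t^2 + h^2*t + h^2 + 4*h*t^3 - h*t^2 - 5*h*t - 2*t^3 + 6*t^2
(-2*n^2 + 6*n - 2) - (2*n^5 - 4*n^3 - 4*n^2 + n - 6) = -2*n^5 + 4*n^3 + 2*n^2 + 5*n + 4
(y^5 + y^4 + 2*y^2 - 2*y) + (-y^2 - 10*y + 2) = y^5 + y^4 + y^2 - 12*y + 2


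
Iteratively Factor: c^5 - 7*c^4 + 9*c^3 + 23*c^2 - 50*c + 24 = (c - 3)*(c^4 - 4*c^3 - 3*c^2 + 14*c - 8) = (c - 4)*(c - 3)*(c^3 - 3*c + 2) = (c - 4)*(c - 3)*(c + 2)*(c^2 - 2*c + 1) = (c - 4)*(c - 3)*(c - 1)*(c + 2)*(c - 1)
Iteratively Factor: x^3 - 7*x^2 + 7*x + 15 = (x - 3)*(x^2 - 4*x - 5) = (x - 3)*(x + 1)*(x - 5)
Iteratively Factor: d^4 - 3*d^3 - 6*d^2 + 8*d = (d)*(d^3 - 3*d^2 - 6*d + 8) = d*(d - 1)*(d^2 - 2*d - 8) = d*(d - 1)*(d + 2)*(d - 4)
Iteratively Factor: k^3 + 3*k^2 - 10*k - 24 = (k - 3)*(k^2 + 6*k + 8) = (k - 3)*(k + 4)*(k + 2)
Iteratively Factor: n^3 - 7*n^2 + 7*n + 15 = (n - 3)*(n^2 - 4*n - 5) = (n - 5)*(n - 3)*(n + 1)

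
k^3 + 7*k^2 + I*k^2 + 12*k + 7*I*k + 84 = (k + 7)*(k - 3*I)*(k + 4*I)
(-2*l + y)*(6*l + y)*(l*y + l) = -12*l^3*y - 12*l^3 + 4*l^2*y^2 + 4*l^2*y + l*y^3 + l*y^2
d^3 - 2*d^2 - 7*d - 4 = (d - 4)*(d + 1)^2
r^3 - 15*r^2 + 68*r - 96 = (r - 8)*(r - 4)*(r - 3)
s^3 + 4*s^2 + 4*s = s*(s + 2)^2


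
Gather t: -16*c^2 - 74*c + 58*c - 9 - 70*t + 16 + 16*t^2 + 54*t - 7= -16*c^2 - 16*c + 16*t^2 - 16*t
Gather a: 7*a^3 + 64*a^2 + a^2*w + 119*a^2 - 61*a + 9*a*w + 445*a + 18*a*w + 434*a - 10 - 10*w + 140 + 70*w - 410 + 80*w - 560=7*a^3 + a^2*(w + 183) + a*(27*w + 818) + 140*w - 840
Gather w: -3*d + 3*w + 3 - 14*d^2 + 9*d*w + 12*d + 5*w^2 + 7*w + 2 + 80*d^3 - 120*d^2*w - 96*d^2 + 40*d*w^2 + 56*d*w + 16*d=80*d^3 - 110*d^2 + 25*d + w^2*(40*d + 5) + w*(-120*d^2 + 65*d + 10) + 5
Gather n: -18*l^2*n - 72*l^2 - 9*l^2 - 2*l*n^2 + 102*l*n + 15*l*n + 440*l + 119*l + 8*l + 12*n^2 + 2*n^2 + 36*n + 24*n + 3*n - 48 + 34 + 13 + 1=-81*l^2 + 567*l + n^2*(14 - 2*l) + n*(-18*l^2 + 117*l + 63)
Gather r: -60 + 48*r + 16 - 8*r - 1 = 40*r - 45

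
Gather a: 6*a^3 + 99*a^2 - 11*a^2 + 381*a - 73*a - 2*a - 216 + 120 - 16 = 6*a^3 + 88*a^2 + 306*a - 112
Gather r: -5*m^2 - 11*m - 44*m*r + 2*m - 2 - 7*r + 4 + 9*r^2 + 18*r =-5*m^2 - 9*m + 9*r^2 + r*(11 - 44*m) + 2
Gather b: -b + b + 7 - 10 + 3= 0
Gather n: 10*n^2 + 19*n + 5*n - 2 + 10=10*n^2 + 24*n + 8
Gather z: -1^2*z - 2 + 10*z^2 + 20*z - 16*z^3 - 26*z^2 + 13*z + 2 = -16*z^3 - 16*z^2 + 32*z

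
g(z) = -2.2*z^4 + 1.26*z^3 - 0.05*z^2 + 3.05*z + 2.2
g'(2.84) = -168.32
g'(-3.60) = 462.97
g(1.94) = -14.03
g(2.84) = -103.80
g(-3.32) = -321.87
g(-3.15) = -263.89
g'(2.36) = -91.80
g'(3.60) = -358.89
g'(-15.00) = 30555.05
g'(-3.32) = 367.08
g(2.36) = -42.56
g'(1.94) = -47.17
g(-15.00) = -115682.30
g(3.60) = -298.20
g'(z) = -8.8*z^3 + 3.78*z^2 - 0.1*z + 3.05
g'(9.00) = -6106.87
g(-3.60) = -437.73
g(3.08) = -150.05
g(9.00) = -13490.06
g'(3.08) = -218.52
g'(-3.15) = 315.92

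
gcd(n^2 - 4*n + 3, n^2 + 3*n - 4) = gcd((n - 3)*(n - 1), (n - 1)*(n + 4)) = n - 1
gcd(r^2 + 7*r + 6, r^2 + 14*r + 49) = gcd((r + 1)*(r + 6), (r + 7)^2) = 1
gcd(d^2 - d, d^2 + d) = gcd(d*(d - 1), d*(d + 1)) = d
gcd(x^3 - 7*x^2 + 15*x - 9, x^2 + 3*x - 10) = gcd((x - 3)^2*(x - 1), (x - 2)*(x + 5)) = 1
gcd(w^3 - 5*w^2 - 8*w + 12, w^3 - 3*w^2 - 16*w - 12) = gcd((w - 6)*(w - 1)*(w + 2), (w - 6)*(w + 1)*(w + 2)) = w^2 - 4*w - 12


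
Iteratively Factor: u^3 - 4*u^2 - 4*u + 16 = (u + 2)*(u^2 - 6*u + 8) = (u - 4)*(u + 2)*(u - 2)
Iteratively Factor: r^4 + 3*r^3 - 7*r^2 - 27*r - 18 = (r + 3)*(r^3 - 7*r - 6) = (r + 1)*(r + 3)*(r^2 - r - 6) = (r + 1)*(r + 2)*(r + 3)*(r - 3)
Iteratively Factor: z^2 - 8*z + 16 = (z - 4)*(z - 4)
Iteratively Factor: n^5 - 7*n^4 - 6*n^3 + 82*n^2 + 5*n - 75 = (n - 1)*(n^4 - 6*n^3 - 12*n^2 + 70*n + 75) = (n - 5)*(n - 1)*(n^3 - n^2 - 17*n - 15) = (n - 5)*(n - 1)*(n + 1)*(n^2 - 2*n - 15) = (n - 5)*(n - 1)*(n + 1)*(n + 3)*(n - 5)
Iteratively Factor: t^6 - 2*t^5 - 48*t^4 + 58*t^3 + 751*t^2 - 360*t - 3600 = (t + 4)*(t^5 - 6*t^4 - 24*t^3 + 154*t^2 + 135*t - 900) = (t + 4)^2*(t^4 - 10*t^3 + 16*t^2 + 90*t - 225) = (t - 5)*(t + 4)^2*(t^3 - 5*t^2 - 9*t + 45) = (t - 5)^2*(t + 4)^2*(t^2 - 9) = (t - 5)^2*(t - 3)*(t + 4)^2*(t + 3)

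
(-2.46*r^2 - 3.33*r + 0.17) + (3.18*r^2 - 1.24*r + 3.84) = 0.72*r^2 - 4.57*r + 4.01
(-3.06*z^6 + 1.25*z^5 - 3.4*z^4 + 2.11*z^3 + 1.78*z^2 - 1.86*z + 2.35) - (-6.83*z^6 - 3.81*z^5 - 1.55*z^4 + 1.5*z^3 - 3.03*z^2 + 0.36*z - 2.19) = 3.77*z^6 + 5.06*z^5 - 1.85*z^4 + 0.61*z^3 + 4.81*z^2 - 2.22*z + 4.54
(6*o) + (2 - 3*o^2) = -3*o^2 + 6*o + 2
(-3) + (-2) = -5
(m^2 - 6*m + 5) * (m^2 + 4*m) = m^4 - 2*m^3 - 19*m^2 + 20*m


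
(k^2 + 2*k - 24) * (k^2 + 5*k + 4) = k^4 + 7*k^3 - 10*k^2 - 112*k - 96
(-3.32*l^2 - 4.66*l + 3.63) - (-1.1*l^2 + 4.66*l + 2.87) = -2.22*l^2 - 9.32*l + 0.76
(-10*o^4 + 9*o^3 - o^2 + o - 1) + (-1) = -10*o^4 + 9*o^3 - o^2 + o - 2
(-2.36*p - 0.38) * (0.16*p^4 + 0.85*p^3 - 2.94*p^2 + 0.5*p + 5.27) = -0.3776*p^5 - 2.0668*p^4 + 6.6154*p^3 - 0.0628*p^2 - 12.6272*p - 2.0026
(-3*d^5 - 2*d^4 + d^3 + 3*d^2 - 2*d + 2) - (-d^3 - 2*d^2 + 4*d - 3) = -3*d^5 - 2*d^4 + 2*d^3 + 5*d^2 - 6*d + 5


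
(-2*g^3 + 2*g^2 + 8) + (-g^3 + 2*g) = -3*g^3 + 2*g^2 + 2*g + 8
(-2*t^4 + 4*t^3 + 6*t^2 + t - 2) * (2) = -4*t^4 + 8*t^3 + 12*t^2 + 2*t - 4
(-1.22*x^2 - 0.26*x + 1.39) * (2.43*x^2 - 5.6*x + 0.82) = -2.9646*x^4 + 6.2002*x^3 + 3.8333*x^2 - 7.9972*x + 1.1398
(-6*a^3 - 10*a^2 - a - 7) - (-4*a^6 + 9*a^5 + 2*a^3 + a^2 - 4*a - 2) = 4*a^6 - 9*a^5 - 8*a^3 - 11*a^2 + 3*a - 5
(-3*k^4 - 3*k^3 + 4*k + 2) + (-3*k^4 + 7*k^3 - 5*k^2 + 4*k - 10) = -6*k^4 + 4*k^3 - 5*k^2 + 8*k - 8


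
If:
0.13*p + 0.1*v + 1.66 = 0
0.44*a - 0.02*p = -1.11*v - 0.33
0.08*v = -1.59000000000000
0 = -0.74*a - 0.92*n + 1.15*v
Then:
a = 49.50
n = -64.66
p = 2.52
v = -19.88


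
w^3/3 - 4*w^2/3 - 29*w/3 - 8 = (w/3 + 1/3)*(w - 8)*(w + 3)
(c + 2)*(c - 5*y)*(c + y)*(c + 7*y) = c^4 + 3*c^3*y + 2*c^3 - 33*c^2*y^2 + 6*c^2*y - 35*c*y^3 - 66*c*y^2 - 70*y^3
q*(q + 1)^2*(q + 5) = q^4 + 7*q^3 + 11*q^2 + 5*q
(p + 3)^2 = p^2 + 6*p + 9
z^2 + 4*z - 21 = (z - 3)*(z + 7)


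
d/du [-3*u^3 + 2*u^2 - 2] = u*(4 - 9*u)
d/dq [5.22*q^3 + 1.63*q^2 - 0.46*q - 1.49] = 15.66*q^2 + 3.26*q - 0.46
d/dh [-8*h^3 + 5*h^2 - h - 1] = -24*h^2 + 10*h - 1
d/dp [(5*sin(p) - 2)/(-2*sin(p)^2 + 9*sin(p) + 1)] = (10*sin(p)^2 - 8*sin(p) + 23)*cos(p)/(9*sin(p) + cos(2*p))^2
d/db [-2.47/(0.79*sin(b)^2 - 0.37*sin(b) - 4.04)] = (3.9026*sin(b) - 0.9139)*cos(b)/(-0.79*sin(b)^2 + 0.37*sin(b) + 4.04)^2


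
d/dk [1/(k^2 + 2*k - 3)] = 2*(-k - 1)/(k^2 + 2*k - 3)^2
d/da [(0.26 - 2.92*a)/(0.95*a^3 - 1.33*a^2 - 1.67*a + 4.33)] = (5.548*a^3 - 4.6246*a^2 + 0.6916*a - 12.2094)/(0.9025*a^6 - 2.527*a^5 - 1.4041*a^4 + 12.6692*a^3 - 8.7289*a^2 - 14.4622*a + 18.7489)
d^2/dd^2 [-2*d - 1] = 0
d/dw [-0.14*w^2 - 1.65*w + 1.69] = -0.28*w - 1.65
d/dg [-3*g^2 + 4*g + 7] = 4 - 6*g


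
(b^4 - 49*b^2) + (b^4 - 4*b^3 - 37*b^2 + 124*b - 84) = 2*b^4 - 4*b^3 - 86*b^2 + 124*b - 84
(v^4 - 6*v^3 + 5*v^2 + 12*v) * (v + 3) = v^5 - 3*v^4 - 13*v^3 + 27*v^2 + 36*v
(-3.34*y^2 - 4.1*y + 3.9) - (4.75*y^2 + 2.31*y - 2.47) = -8.09*y^2 - 6.41*y + 6.37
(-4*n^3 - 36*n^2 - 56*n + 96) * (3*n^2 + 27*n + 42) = -12*n^5 - 216*n^4 - 1308*n^3 - 2736*n^2 + 240*n + 4032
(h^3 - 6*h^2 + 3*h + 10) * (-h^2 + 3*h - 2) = -h^5 + 9*h^4 - 23*h^3 + 11*h^2 + 24*h - 20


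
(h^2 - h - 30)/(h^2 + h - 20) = (h - 6)/(h - 4)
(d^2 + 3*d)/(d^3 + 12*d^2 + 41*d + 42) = d/(d^2 + 9*d + 14)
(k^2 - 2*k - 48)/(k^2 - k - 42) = (k - 8)/(k - 7)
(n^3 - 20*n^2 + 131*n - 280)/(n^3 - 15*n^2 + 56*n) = (n - 5)/n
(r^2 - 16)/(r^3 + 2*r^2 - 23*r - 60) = (r - 4)/(r^2 - 2*r - 15)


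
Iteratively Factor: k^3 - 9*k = (k + 3)*(k^2 - 3*k) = (k - 3)*(k + 3)*(k)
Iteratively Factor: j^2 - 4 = (j + 2)*(j - 2)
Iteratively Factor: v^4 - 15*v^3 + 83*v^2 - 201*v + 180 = (v - 5)*(v^3 - 10*v^2 + 33*v - 36) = (v - 5)*(v - 4)*(v^2 - 6*v + 9) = (v - 5)*(v - 4)*(v - 3)*(v - 3)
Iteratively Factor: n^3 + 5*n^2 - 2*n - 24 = (n + 4)*(n^2 + n - 6) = (n - 2)*(n + 4)*(n + 3)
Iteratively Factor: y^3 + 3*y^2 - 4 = (y + 2)*(y^2 + y - 2) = (y - 1)*(y + 2)*(y + 2)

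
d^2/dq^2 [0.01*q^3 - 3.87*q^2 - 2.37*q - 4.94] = 0.06*q - 7.74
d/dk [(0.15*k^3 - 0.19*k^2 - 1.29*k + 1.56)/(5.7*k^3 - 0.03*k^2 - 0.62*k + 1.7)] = (1.0785*k^4 + 14.52*k^3 - 25.8319*k^2 - 0.5524*k - 1.2258)/(32.49*k^6 - 0.342*k^5 - 7.0671*k^4 + 19.4172*k^3 + 0.2824*k^2 - 2.108*k + 2.89)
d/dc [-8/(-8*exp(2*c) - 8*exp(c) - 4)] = (-8*exp(c) - 4)*exp(c)/(2*exp(2*c) + 2*exp(c) + 1)^2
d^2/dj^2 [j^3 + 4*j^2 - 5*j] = 6*j + 8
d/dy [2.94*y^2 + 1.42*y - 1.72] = 5.88*y + 1.42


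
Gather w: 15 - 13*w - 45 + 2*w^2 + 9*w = 2*w^2 - 4*w - 30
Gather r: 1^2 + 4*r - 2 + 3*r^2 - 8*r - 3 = 3*r^2 - 4*r - 4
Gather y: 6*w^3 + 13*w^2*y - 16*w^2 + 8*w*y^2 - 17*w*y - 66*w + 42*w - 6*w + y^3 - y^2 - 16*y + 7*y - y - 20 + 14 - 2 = 6*w^3 - 16*w^2 - 30*w + y^3 + y^2*(8*w - 1) + y*(13*w^2 - 17*w - 10) - 8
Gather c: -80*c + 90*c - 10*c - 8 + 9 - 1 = 0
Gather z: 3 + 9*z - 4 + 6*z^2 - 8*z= 6*z^2 + z - 1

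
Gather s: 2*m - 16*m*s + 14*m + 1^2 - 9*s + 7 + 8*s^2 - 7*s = 16*m + 8*s^2 + s*(-16*m - 16) + 8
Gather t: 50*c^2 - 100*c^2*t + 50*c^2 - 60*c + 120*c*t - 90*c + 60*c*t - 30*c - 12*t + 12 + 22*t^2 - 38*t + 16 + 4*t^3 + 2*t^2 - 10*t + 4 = 100*c^2 - 180*c + 4*t^3 + 24*t^2 + t*(-100*c^2 + 180*c - 60) + 32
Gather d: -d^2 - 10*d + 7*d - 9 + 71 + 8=-d^2 - 3*d + 70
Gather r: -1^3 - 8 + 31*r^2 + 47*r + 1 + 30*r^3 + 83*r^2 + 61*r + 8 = 30*r^3 + 114*r^2 + 108*r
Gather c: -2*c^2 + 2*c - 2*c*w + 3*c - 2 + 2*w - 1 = -2*c^2 + c*(5 - 2*w) + 2*w - 3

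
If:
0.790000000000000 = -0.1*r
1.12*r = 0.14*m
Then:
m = -63.20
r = -7.90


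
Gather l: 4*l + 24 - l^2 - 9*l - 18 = -l^2 - 5*l + 6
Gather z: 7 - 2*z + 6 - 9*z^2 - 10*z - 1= -9*z^2 - 12*z + 12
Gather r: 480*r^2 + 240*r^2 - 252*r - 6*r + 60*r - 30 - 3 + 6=720*r^2 - 198*r - 27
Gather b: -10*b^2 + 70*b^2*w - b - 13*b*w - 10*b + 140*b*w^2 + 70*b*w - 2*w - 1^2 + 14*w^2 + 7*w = b^2*(70*w - 10) + b*(140*w^2 + 57*w - 11) + 14*w^2 + 5*w - 1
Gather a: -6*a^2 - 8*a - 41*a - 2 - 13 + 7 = -6*a^2 - 49*a - 8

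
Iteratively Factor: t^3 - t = (t)*(t^2 - 1) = t*(t + 1)*(t - 1)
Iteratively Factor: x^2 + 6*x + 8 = (x + 2)*(x + 4)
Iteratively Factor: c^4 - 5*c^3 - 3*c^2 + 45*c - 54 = (c - 3)*(c^3 - 2*c^2 - 9*c + 18) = (c - 3)*(c + 3)*(c^2 - 5*c + 6) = (c - 3)^2*(c + 3)*(c - 2)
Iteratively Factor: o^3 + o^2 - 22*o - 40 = (o + 4)*(o^2 - 3*o - 10) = (o + 2)*(o + 4)*(o - 5)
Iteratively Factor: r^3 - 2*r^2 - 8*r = (r + 2)*(r^2 - 4*r) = (r - 4)*(r + 2)*(r)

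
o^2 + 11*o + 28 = (o + 4)*(o + 7)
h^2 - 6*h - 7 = (h - 7)*(h + 1)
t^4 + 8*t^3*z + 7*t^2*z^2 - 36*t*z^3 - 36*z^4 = (t - 2*z)*(t + z)*(t + 3*z)*(t + 6*z)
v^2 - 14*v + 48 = (v - 8)*(v - 6)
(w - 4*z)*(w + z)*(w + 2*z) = w^3 - w^2*z - 10*w*z^2 - 8*z^3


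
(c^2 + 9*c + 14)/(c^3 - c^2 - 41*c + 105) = (c + 2)/(c^2 - 8*c + 15)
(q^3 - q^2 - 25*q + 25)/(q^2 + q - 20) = (q^2 - 6*q + 5)/(q - 4)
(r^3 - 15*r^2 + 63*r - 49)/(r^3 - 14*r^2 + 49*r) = (r - 1)/r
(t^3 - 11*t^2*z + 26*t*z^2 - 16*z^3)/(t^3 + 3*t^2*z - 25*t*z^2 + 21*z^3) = (-t^2 + 10*t*z - 16*z^2)/(-t^2 - 4*t*z + 21*z^2)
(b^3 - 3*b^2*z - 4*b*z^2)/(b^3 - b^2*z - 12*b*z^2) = (b + z)/(b + 3*z)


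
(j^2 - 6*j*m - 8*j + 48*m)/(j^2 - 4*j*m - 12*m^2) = (j - 8)/(j + 2*m)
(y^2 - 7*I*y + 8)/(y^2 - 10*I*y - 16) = (y + I)/(y - 2*I)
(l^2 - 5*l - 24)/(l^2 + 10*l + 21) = (l - 8)/(l + 7)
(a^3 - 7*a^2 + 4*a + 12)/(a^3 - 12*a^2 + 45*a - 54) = (a^2 - a - 2)/(a^2 - 6*a + 9)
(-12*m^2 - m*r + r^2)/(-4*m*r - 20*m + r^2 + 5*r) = (3*m + r)/(r + 5)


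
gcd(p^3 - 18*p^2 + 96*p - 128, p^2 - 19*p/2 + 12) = p - 8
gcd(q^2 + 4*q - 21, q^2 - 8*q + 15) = q - 3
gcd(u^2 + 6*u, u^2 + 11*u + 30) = u + 6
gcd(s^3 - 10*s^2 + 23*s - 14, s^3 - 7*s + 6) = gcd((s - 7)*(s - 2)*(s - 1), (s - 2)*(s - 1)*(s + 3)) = s^2 - 3*s + 2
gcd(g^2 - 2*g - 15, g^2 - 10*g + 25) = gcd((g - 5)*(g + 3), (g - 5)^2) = g - 5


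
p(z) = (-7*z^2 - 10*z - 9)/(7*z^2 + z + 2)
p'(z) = (-14*z - 10)/(7*z^2 + z + 2) + (-14*z - 1)*(-7*z^2 - 10*z - 9)/(7*z^2 + z + 2)^2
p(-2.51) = -0.64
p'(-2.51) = 0.07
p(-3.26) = -0.69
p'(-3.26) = 0.06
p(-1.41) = -0.61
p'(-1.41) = -0.11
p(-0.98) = -0.76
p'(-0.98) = -0.78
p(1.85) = -1.85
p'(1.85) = 0.50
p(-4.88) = -0.77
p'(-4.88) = 0.04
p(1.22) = -2.32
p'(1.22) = 1.09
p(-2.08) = -0.61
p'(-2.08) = 0.06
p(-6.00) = -0.81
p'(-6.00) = 0.03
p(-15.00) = -0.92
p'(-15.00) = 0.01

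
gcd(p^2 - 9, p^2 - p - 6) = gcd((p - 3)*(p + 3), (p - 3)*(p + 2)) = p - 3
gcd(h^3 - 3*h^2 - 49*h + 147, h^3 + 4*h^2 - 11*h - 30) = h - 3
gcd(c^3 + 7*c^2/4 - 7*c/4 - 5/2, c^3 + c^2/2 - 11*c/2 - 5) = c^2 + 3*c + 2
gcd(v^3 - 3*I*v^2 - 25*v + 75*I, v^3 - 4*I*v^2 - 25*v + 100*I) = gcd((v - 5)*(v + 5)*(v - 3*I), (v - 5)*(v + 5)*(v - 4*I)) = v^2 - 25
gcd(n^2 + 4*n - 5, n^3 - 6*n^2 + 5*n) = n - 1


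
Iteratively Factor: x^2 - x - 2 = (x + 1)*(x - 2)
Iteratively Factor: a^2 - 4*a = (a)*(a - 4)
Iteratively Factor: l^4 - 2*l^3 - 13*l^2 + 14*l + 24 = (l + 1)*(l^3 - 3*l^2 - 10*l + 24) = (l - 4)*(l + 1)*(l^2 + l - 6) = (l - 4)*(l + 1)*(l + 3)*(l - 2)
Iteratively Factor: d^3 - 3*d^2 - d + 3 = (d + 1)*(d^2 - 4*d + 3) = (d - 1)*(d + 1)*(d - 3)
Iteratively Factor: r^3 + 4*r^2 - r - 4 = (r + 4)*(r^2 - 1) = (r - 1)*(r + 4)*(r + 1)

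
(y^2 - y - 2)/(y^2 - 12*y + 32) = (y^2 - y - 2)/(y^2 - 12*y + 32)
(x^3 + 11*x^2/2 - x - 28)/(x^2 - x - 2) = (x^2 + 15*x/2 + 14)/(x + 1)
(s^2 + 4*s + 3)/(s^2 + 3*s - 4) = (s^2 + 4*s + 3)/(s^2 + 3*s - 4)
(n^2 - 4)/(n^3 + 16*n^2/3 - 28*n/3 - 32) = 3*(n - 2)/(3*n^2 + 10*n - 48)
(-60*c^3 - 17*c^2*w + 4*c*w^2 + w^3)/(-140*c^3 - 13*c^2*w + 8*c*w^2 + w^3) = (3*c + w)/(7*c + w)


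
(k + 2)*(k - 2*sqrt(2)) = k^2 - 2*sqrt(2)*k + 2*k - 4*sqrt(2)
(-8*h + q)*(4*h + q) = -32*h^2 - 4*h*q + q^2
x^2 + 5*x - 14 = (x - 2)*(x + 7)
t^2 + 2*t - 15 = (t - 3)*(t + 5)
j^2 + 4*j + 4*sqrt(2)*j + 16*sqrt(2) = (j + 4)*(j + 4*sqrt(2))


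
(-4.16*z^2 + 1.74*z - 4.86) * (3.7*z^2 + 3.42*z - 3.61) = -15.392*z^4 - 7.7892*z^3 + 2.9864*z^2 - 22.9026*z + 17.5446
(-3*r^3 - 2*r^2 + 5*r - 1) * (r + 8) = -3*r^4 - 26*r^3 - 11*r^2 + 39*r - 8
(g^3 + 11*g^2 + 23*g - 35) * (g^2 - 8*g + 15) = g^5 + 3*g^4 - 50*g^3 - 54*g^2 + 625*g - 525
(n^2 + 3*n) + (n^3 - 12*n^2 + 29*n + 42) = n^3 - 11*n^2 + 32*n + 42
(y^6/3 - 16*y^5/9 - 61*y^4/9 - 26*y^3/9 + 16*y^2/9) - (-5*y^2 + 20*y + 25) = y^6/3 - 16*y^5/9 - 61*y^4/9 - 26*y^3/9 + 61*y^2/9 - 20*y - 25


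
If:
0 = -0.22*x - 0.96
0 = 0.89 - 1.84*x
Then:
No Solution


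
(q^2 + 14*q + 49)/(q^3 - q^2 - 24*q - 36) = (q^2 + 14*q + 49)/(q^3 - q^2 - 24*q - 36)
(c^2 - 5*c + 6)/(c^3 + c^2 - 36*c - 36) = (c^2 - 5*c + 6)/(c^3 + c^2 - 36*c - 36)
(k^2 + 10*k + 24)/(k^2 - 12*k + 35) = (k^2 + 10*k + 24)/(k^2 - 12*k + 35)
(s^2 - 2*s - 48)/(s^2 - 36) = (s - 8)/(s - 6)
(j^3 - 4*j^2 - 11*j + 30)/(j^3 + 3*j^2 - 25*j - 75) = (j - 2)/(j + 5)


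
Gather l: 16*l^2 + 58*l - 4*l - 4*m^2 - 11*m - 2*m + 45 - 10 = 16*l^2 + 54*l - 4*m^2 - 13*m + 35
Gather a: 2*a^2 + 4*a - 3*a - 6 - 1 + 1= 2*a^2 + a - 6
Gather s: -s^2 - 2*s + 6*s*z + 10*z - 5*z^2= -s^2 + s*(6*z - 2) - 5*z^2 + 10*z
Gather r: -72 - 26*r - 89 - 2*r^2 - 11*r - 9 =-2*r^2 - 37*r - 170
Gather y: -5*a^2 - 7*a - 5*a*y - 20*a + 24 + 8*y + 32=-5*a^2 - 27*a + y*(8 - 5*a) + 56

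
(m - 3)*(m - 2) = m^2 - 5*m + 6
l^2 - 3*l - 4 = (l - 4)*(l + 1)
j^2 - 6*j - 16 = (j - 8)*(j + 2)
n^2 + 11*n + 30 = (n + 5)*(n + 6)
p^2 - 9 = (p - 3)*(p + 3)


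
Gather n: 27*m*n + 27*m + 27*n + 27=27*m + n*(27*m + 27) + 27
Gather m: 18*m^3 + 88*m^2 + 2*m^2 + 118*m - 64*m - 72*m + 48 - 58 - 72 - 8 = 18*m^3 + 90*m^2 - 18*m - 90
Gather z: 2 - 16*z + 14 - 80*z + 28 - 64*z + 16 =60 - 160*z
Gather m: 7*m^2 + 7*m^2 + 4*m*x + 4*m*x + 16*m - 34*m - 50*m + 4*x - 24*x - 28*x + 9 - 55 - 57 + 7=14*m^2 + m*(8*x - 68) - 48*x - 96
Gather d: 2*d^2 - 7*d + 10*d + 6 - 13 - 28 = 2*d^2 + 3*d - 35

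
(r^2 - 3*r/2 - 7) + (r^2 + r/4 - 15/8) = 2*r^2 - 5*r/4 - 71/8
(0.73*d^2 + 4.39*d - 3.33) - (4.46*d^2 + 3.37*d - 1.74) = -3.73*d^2 + 1.02*d - 1.59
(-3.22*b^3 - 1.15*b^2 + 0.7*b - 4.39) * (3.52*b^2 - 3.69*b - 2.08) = -11.3344*b^5 + 7.8338*b^4 + 13.4051*b^3 - 15.6438*b^2 + 14.7431*b + 9.1312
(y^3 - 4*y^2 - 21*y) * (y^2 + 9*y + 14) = y^5 + 5*y^4 - 43*y^3 - 245*y^2 - 294*y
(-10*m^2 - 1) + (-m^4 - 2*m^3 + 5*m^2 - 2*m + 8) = -m^4 - 2*m^3 - 5*m^2 - 2*m + 7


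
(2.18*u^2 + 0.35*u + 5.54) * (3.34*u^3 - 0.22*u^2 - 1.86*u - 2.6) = 7.2812*u^5 + 0.6894*u^4 + 14.3718*u^3 - 7.5378*u^2 - 11.2144*u - 14.404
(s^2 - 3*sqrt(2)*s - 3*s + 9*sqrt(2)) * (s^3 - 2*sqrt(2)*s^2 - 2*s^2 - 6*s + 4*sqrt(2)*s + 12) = s^5 - 5*sqrt(2)*s^4 - 5*s^4 + 12*s^3 + 25*sqrt(2)*s^3 - 30*s^2 - 12*sqrt(2)*s^2 - 90*sqrt(2)*s + 36*s + 108*sqrt(2)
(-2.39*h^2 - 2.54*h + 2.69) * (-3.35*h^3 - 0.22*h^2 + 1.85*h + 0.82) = 8.0065*h^5 + 9.0348*h^4 - 12.8742*h^3 - 7.2506*h^2 + 2.8937*h + 2.2058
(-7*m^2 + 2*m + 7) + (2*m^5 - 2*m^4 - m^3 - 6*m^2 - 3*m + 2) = 2*m^5 - 2*m^4 - m^3 - 13*m^2 - m + 9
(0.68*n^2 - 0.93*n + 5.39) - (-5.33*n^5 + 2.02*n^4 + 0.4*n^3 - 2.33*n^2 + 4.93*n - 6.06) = 5.33*n^5 - 2.02*n^4 - 0.4*n^3 + 3.01*n^2 - 5.86*n + 11.45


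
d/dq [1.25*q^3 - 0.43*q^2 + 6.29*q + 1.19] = 3.75*q^2 - 0.86*q + 6.29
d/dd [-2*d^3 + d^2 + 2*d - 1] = -6*d^2 + 2*d + 2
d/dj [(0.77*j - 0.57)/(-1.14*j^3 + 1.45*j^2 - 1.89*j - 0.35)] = (1.7556*j^3 - 3.0659*j^2 + 1.653*j - 1.3468)/(1.2996*j^6 - 3.306*j^5 + 6.4117*j^4 - 4.683*j^3 + 2.5571*j^2 + 1.323*j + 0.1225)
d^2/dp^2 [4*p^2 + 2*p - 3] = 8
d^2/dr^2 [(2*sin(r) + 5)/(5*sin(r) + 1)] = 23*(-5*sin(r)^2 + sin(r) + 10)/(5*sin(r) + 1)^3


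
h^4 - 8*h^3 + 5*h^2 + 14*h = h*(h - 7)*(h - 2)*(h + 1)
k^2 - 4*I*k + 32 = (k - 8*I)*(k + 4*I)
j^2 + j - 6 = (j - 2)*(j + 3)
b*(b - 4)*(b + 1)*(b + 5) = b^4 + 2*b^3 - 19*b^2 - 20*b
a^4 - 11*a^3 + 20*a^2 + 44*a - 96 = (a - 8)*(a - 3)*(a - 2)*(a + 2)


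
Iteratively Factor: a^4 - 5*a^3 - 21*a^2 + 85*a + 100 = (a - 5)*(a^3 - 21*a - 20) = (a - 5)*(a + 4)*(a^2 - 4*a - 5) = (a - 5)*(a + 1)*(a + 4)*(a - 5)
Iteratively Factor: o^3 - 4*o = (o + 2)*(o^2 - 2*o) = o*(o + 2)*(o - 2)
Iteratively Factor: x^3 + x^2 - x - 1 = (x - 1)*(x^2 + 2*x + 1) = (x - 1)*(x + 1)*(x + 1)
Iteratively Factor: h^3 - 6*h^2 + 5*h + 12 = (h - 3)*(h^2 - 3*h - 4) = (h - 4)*(h - 3)*(h + 1)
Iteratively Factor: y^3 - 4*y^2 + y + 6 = (y - 2)*(y^2 - 2*y - 3) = (y - 2)*(y + 1)*(y - 3)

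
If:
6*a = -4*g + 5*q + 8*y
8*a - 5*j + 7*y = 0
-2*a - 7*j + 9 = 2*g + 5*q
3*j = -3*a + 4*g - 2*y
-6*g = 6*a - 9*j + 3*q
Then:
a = 219/1466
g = 2649/2932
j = 1161/1466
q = 198/733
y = 579/1466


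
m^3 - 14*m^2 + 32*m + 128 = (m - 8)^2*(m + 2)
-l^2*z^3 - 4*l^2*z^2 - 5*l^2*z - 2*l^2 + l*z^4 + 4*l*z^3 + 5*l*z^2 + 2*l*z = (-l + z)*(z + 1)*(z + 2)*(l*z + l)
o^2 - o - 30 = (o - 6)*(o + 5)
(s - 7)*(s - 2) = s^2 - 9*s + 14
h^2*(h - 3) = h^3 - 3*h^2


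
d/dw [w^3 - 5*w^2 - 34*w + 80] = 3*w^2 - 10*w - 34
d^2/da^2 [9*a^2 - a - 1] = 18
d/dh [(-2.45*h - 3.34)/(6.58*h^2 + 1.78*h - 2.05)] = (16.121*h^2 + 43.9544*h + 10.9677)/(43.2964*h^4 + 23.4248*h^3 - 23.8096*h^2 - 7.298*h + 4.2025)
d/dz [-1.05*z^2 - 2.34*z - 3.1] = -2.1*z - 2.34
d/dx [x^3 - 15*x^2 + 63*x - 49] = 3*x^2 - 30*x + 63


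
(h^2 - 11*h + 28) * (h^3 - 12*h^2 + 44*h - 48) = h^5 - 23*h^4 + 204*h^3 - 868*h^2 + 1760*h - 1344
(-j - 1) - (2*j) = -3*j - 1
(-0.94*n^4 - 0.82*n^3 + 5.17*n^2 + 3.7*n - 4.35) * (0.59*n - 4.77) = -0.5546*n^5 + 4.0*n^4 + 6.9617*n^3 - 22.4779*n^2 - 20.2155*n + 20.7495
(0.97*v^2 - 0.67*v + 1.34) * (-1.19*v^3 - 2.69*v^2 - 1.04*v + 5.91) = -1.1543*v^5 - 1.812*v^4 - 0.8011*v^3 + 2.8249*v^2 - 5.3533*v + 7.9194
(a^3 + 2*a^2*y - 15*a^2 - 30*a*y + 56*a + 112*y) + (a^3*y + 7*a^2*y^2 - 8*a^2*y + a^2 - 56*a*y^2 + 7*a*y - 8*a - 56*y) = a^3*y + a^3 + 7*a^2*y^2 - 6*a^2*y - 14*a^2 - 56*a*y^2 - 23*a*y + 48*a + 56*y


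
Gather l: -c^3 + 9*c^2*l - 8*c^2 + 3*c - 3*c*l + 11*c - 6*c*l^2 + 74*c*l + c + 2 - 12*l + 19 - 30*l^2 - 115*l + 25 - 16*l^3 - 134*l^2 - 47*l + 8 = -c^3 - 8*c^2 + 15*c - 16*l^3 + l^2*(-6*c - 164) + l*(9*c^2 + 71*c - 174) + 54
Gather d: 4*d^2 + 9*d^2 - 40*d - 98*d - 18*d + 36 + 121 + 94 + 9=13*d^2 - 156*d + 260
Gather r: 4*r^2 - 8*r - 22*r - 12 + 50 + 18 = 4*r^2 - 30*r + 56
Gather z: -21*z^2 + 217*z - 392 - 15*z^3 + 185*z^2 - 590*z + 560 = -15*z^3 + 164*z^2 - 373*z + 168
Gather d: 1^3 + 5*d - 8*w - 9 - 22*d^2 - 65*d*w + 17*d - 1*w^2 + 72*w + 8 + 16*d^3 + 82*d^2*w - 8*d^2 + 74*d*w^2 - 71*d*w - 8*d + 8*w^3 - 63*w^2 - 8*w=16*d^3 + d^2*(82*w - 30) + d*(74*w^2 - 136*w + 14) + 8*w^3 - 64*w^2 + 56*w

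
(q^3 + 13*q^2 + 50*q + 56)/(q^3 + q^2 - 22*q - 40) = (q + 7)/(q - 5)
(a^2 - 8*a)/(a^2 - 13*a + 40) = a/(a - 5)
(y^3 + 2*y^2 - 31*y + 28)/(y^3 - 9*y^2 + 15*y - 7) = (y^2 + 3*y - 28)/(y^2 - 8*y + 7)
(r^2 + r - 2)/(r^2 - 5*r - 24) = (-r^2 - r + 2)/(-r^2 + 5*r + 24)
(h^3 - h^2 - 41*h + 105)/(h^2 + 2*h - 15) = (h^2 + 2*h - 35)/(h + 5)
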